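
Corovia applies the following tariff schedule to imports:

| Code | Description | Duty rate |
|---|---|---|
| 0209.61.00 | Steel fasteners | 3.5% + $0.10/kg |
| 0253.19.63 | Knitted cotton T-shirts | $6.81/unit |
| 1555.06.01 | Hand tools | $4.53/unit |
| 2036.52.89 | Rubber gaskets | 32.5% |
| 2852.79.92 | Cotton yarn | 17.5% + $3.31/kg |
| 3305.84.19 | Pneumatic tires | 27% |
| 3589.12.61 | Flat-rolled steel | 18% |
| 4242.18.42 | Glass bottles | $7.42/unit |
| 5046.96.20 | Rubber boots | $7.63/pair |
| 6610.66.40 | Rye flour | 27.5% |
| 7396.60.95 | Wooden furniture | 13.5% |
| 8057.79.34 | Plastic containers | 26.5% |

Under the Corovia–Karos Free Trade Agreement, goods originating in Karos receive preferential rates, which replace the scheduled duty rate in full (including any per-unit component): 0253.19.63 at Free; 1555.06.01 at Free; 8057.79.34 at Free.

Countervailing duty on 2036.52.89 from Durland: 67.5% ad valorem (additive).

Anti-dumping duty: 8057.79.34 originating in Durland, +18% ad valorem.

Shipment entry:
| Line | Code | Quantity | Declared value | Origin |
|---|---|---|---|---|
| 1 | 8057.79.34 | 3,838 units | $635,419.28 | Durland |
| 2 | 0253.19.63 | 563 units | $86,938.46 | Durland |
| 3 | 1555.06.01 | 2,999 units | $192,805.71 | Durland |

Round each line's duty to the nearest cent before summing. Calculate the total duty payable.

$300,181.08

Line 1 (8057.79.34, Durland, 3,838 units, $635,419.28):
Base rate for 8057.79.34 is 26.5%.
8057.79.34 has an FTA preferential rate, but origin Durland is not Karos; base rate stands.
Additional duty on 8057.79.34 from Durland: +18%. Applied ad valorem rate: 26.5% + 18% = 44.5%.
Duty = $635,419.28 × 44.5% = $282,761.58.
Line 2 (0253.19.63, Durland, 563 units, $86,938.46):
Base rate for 0253.19.63 is $6.81/unit.
0253.19.63 has an FTA preferential rate, but origin Durland is not Karos; base rate stands.
Duty = 563 × $6.81 = $3,834.03.
Line 3 (1555.06.01, Durland, 2,999 units, $192,805.71):
Base rate for 1555.06.01 is $4.53/unit.
1555.06.01 has an FTA preferential rate, but origin Durland is not Karos; base rate stands.
Duty = 2,999 × $4.53 = $13,585.47.
Total = $282,761.58 + $3,834.03 + $13,585.47 = $300,181.08.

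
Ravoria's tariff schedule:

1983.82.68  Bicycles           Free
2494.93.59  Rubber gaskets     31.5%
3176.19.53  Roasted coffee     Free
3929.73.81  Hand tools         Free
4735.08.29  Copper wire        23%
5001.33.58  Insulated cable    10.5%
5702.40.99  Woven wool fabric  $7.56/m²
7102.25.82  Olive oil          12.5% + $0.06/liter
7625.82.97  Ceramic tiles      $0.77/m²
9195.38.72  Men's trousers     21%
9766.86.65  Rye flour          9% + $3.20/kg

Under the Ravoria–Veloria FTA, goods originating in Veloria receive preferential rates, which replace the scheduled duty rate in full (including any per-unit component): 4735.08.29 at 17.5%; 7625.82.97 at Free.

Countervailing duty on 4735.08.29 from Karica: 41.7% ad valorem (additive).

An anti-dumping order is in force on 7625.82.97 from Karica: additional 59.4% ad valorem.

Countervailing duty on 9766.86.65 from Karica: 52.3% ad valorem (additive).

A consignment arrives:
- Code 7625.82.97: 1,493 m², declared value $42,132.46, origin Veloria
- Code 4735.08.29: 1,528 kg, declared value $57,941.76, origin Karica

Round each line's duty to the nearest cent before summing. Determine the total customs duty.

Line 1 (7625.82.97, Veloria, 1,493 m², $42,132.46):
Base rate for 7625.82.97 is $0.77/m².
Origin Veloria qualifies under the Ravoria–Veloria agreement and 7625.82.97 is covered: preferential rate Free applies instead.
The additional-duty order on 7625.82.97 targets Karica, not Veloria; it does not apply.
Duty = $42,132.46 × 0% = $0.00.
Line 2 (4735.08.29, Karica, 1,528 kg, $57,941.76):
Base rate for 4735.08.29 is 23%.
4735.08.29 has an FTA preferential rate, but origin Karica is not Veloria; base rate stands.
Additional duty on 4735.08.29 from Karica: +41.7%. Applied ad valorem rate: 23% + 41.7% = 64.7%.
Duty = $57,941.76 × 64.7% = $37,488.32.
Total = $0.00 + $37,488.32 = $37,488.32.

$37,488.32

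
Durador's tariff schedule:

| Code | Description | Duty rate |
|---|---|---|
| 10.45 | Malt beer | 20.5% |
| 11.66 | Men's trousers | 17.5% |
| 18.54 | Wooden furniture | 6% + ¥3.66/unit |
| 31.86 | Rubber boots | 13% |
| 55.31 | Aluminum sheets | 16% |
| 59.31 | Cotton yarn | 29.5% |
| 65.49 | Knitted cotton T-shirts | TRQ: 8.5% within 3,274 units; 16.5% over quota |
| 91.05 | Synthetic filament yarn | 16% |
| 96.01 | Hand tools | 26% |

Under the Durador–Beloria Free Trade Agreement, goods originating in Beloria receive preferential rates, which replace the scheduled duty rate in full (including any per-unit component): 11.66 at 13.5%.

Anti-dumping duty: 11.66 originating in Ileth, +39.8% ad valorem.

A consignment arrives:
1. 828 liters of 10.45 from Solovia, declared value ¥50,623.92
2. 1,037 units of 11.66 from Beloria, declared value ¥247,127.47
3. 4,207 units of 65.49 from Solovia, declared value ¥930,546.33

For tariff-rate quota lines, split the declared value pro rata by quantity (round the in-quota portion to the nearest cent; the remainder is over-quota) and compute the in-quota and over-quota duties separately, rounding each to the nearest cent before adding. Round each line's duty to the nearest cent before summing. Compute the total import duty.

¥139,346.17

Line 1 (10.45, Solovia, 828 liters, ¥50,623.92):
Base rate for 10.45 is 20.5%.
Duty = ¥50,623.92 × 20.5% = ¥10,377.90.
Line 2 (11.66, Beloria, 1,037 units, ¥247,127.47):
Base rate for 11.66 is 17.5%.
Origin Beloria qualifies under the Durador–Beloria agreement and 11.66 is covered: preferential rate 13.5% applies instead.
The additional-duty order on 11.66 targets Ileth, not Beloria; it does not apply.
Duty = ¥247,127.47 × 13.5% = ¥33,362.21.
Line 3 (65.49, Solovia, 4,207 units, ¥930,546.33):
Code 65.49 is under a tariff-rate quota (threshold 3,274 units). In-quota: 3,274 units at 8.5%; over-quota: 933 units at 16.5%.
Pro-rata value split: in-quota = ¥930,546.33 × 3,274/4,207 = ¥724,176.06; over-quota = ¥930,546.33 − ¥724,176.06 = ¥206,370.27.
In-quota duty = ¥724,176.06 × 8.5% = ¥61,554.97. Over-quota duty = ¥206,370.27 × 16.5% = ¥34,051.09.
Line duty = ¥61,554.97 + ¥34,051.09 = ¥95,606.06.
Total = ¥10,377.90 + ¥33,362.21 + ¥95,606.06 = ¥139,346.17.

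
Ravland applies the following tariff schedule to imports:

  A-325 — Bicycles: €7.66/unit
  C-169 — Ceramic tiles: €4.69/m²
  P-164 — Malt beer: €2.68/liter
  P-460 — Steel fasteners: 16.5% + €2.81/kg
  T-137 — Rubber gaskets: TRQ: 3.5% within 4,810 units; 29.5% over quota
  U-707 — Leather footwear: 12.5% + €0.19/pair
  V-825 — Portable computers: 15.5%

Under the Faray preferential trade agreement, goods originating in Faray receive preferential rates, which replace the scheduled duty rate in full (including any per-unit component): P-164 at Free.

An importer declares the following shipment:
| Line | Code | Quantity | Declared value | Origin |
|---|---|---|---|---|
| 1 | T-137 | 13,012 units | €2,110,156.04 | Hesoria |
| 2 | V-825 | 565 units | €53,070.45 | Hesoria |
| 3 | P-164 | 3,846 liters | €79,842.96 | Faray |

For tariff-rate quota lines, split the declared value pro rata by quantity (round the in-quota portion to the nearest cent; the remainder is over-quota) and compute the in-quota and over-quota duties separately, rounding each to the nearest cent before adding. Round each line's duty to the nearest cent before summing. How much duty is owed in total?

€427,912.15

Line 1 (T-137, Hesoria, 13,012 units, €2,110,156.04):
Code T-137 is under a tariff-rate quota (threshold 4,810 units). In-quota: 4,810 units at 3.5%; over-quota: 8,202 units at 29.5%.
Pro-rata value split: in-quota = €2,110,156.04 × 4,810/13,012 = €780,037.70; over-quota = €2,110,156.04 − €780,037.70 = €1,330,118.34.
In-quota duty = €780,037.70 × 3.5% = €27,301.32. Over-quota duty = €1,330,118.34 × 29.5% = €392,384.91.
Line duty = €27,301.32 + €392,384.91 = €419,686.23.
Line 2 (V-825, Hesoria, 565 units, €53,070.45):
Base rate for V-825 is 15.5%.
Duty = €53,070.45 × 15.5% = €8,225.92.
Line 3 (P-164, Faray, 3,846 liters, €79,842.96):
Base rate for P-164 is €2.68/liter.
Origin Faray qualifies under the Ravland–Faray agreement and P-164 is covered: preferential rate Free applies instead.
Duty = €79,842.96 × 0% = €0.00.
Total = €419,686.23 + €8,225.92 + €0.00 = €427,912.15.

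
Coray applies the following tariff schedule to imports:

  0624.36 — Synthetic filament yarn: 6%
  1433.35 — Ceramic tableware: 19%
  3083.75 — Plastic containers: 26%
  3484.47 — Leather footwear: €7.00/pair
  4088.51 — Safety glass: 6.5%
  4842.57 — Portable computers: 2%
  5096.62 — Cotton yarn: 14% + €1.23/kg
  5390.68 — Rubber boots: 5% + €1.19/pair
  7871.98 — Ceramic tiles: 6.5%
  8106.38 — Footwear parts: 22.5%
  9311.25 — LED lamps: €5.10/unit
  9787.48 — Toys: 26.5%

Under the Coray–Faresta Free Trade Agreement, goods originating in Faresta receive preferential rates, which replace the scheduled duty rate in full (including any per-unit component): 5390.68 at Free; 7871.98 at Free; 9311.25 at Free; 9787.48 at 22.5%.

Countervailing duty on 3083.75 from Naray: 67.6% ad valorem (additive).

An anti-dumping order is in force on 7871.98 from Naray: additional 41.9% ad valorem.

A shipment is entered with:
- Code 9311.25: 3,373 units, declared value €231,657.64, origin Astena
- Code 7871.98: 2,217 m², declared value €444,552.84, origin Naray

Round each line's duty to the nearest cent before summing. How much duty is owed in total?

€232,365.87

Line 1 (9311.25, Astena, 3,373 units, €231,657.64):
Base rate for 9311.25 is €5.10/unit.
9311.25 has an FTA preferential rate, but origin Astena is not Faresta; base rate stands.
Duty = 3,373 × €5.10 = €17,202.30.
Line 2 (7871.98, Naray, 2,217 m², €444,552.84):
Base rate for 7871.98 is 6.5%.
7871.98 has an FTA preferential rate, but origin Naray is not Faresta; base rate stands.
Additional duty on 7871.98 from Naray: +41.9%. Applied ad valorem rate: 6.5% + 41.9% = 48.4%.
Duty = €444,552.84 × 48.4% = €215,163.57.
Total = €17,202.30 + €215,163.57 = €232,365.87.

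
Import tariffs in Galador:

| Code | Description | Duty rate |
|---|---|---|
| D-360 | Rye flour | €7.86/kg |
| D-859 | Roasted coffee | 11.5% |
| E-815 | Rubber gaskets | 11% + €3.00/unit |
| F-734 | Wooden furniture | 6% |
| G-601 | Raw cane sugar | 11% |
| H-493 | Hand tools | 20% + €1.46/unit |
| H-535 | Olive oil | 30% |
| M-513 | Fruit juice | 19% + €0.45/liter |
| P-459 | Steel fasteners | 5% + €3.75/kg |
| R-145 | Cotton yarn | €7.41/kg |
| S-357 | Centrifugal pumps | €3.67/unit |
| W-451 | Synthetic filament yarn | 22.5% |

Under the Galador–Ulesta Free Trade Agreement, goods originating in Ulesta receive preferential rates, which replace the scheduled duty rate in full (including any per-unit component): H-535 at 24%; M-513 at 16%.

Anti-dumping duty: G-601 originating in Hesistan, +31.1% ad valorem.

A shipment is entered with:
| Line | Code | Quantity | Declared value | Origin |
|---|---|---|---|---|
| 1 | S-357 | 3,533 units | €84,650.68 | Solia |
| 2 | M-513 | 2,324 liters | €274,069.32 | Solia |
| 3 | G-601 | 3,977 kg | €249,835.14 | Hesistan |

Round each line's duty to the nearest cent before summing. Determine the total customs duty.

€171,265.67

Line 1 (S-357, Solia, 3,533 units, €84,650.68):
Base rate for S-357 is €3.67/unit.
Duty = 3,533 × €3.67 = €12,966.11.
Line 2 (M-513, Solia, 2,324 liters, €274,069.32):
Base rate for M-513 is 19% + €0.45/liter.
M-513 has an FTA preferential rate, but origin Solia is not Ulesta; base rate stands.
Duty = €274,069.32 × 19% + 2,324 × €0.45 = €53,118.97.
Line 3 (G-601, Hesistan, 3,977 kg, €249,835.14):
Base rate for G-601 is 11%.
Additional duty on G-601 from Hesistan: +31.1%. Applied ad valorem rate: 11% + 31.1% = 42.1%.
Duty = €249,835.14 × 42.1% = €105,180.59.
Total = €12,966.11 + €53,118.97 + €105,180.59 = €171,265.67.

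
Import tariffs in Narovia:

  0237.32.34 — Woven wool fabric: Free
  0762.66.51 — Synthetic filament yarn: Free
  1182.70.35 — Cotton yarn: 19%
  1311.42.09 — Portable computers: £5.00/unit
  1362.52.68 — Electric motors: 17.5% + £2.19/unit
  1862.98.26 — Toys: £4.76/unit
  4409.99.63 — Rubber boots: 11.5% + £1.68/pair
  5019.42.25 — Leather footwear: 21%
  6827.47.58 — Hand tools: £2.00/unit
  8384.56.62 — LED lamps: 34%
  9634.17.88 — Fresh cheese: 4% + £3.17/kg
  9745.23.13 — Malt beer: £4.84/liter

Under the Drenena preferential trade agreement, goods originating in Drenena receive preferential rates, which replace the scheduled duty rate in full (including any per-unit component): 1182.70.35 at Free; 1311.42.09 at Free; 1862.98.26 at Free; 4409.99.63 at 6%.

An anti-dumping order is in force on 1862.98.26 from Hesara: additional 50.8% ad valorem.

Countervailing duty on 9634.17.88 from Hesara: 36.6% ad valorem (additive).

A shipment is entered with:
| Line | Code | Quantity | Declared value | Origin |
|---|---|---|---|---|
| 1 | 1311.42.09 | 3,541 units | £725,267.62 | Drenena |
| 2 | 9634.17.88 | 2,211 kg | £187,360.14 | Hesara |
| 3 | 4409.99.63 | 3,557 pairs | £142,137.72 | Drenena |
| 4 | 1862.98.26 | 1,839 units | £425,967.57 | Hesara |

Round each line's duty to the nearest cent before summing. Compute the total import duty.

Line 1 (1311.42.09, Drenena, 3,541 units, £725,267.62):
Base rate for 1311.42.09 is £5.00/unit.
Origin Drenena qualifies under the Narovia–Drenena agreement and 1311.42.09 is covered: preferential rate Free applies instead.
Duty = £725,267.62 × 0% = £0.00.
Line 2 (9634.17.88, Hesara, 2,211 kg, £187,360.14):
Base rate for 9634.17.88 is 4% + £3.17/kg.
Additional duty on 9634.17.88 from Hesara: +36.6%. Applied ad valorem rate: 4% + 36.6% = 40.6%.
Duty = £187,360.14 × 40.6% + 2,211 × £3.17 = £83,077.09.
Line 3 (4409.99.63, Drenena, 3,557 pairs, £142,137.72):
Base rate for 4409.99.63 is 11.5% + £1.68/pair.
Origin Drenena qualifies under the Narovia–Drenena agreement and 4409.99.63 is covered: preferential rate 6% applies instead.
Duty = £142,137.72 × 6% = £8,528.26.
Line 4 (1862.98.26, Hesara, 1,839 units, £425,967.57):
Base rate for 1862.98.26 is £4.76/unit.
1862.98.26 has an FTA preferential rate, but origin Hesara is not Drenena; base rate stands.
Additional duty on 1862.98.26 from Hesara: +50.8% ad valorem. Applied ad valorem rate = 50.8%.
Duty = £425,967.57 × 50.8% + 1,839 × £4.76 = £225,145.17.
Total = £0.00 + £83,077.09 + £8,528.26 + £225,145.17 = £316,750.52.

£316,750.52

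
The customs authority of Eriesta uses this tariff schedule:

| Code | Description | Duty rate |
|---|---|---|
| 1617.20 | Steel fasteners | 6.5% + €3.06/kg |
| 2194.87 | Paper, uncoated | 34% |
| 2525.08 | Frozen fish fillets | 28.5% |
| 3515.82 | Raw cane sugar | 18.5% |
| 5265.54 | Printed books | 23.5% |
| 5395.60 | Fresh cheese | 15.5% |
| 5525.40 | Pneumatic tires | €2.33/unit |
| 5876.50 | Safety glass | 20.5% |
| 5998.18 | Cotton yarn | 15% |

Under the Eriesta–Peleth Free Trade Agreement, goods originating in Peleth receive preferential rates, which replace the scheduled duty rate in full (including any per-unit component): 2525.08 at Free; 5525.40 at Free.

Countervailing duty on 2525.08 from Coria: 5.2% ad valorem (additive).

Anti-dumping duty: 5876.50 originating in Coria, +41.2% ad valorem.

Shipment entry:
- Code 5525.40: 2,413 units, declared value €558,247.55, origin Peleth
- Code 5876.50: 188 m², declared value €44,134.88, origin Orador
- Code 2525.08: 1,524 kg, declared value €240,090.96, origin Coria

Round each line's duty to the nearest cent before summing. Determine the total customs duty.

€89,958.30

Line 1 (5525.40, Peleth, 2,413 units, €558,247.55):
Base rate for 5525.40 is €2.33/unit.
Origin Peleth qualifies under the Eriesta–Peleth agreement and 5525.40 is covered: preferential rate Free applies instead.
Duty = €558,247.55 × 0% = €0.00.
Line 2 (5876.50, Orador, 188 m², €44,134.88):
Base rate for 5876.50 is 20.5%.
The additional-duty order on 5876.50 targets Coria, not Orador; it does not apply.
Duty = €44,134.88 × 20.5% = €9,047.65.
Line 3 (2525.08, Coria, 1,524 kg, €240,090.96):
Base rate for 2525.08 is 28.5%.
2525.08 has an FTA preferential rate, but origin Coria is not Peleth; base rate stands.
Additional duty on 2525.08 from Coria: +5.2%. Applied ad valorem rate: 28.5% + 5.2% = 33.7%.
Duty = €240,090.96 × 33.7% = €80,910.65.
Total = €0.00 + €9,047.65 + €80,910.65 = €89,958.30.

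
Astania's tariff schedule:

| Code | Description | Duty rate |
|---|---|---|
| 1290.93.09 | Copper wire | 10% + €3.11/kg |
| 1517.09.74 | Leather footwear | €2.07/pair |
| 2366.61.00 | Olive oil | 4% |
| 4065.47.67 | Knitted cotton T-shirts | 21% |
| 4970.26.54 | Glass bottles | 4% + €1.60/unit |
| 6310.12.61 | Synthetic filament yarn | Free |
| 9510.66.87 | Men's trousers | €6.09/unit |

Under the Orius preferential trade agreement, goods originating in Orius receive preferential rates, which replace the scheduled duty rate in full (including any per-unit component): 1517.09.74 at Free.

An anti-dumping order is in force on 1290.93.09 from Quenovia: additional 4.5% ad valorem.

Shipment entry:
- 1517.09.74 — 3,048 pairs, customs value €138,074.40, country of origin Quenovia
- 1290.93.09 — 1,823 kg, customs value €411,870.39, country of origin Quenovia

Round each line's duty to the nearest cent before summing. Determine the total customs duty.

Line 1 (1517.09.74, Quenovia, 3,048 pairs, €138,074.40):
Base rate for 1517.09.74 is €2.07/pair.
1517.09.74 has an FTA preferential rate, but origin Quenovia is not Orius; base rate stands.
Duty = 3,048 × €2.07 = €6,309.36.
Line 2 (1290.93.09, Quenovia, 1,823 kg, €411,870.39):
Base rate for 1290.93.09 is 10% + €3.11/kg.
Additional duty on 1290.93.09 from Quenovia: +4.5%. Applied ad valorem rate: 10% + 4.5% = 14.5%.
Duty = €411,870.39 × 14.5% + 1,823 × €3.11 = €65,390.74.
Total = €6,309.36 + €65,390.74 = €71,700.10.

€71,700.10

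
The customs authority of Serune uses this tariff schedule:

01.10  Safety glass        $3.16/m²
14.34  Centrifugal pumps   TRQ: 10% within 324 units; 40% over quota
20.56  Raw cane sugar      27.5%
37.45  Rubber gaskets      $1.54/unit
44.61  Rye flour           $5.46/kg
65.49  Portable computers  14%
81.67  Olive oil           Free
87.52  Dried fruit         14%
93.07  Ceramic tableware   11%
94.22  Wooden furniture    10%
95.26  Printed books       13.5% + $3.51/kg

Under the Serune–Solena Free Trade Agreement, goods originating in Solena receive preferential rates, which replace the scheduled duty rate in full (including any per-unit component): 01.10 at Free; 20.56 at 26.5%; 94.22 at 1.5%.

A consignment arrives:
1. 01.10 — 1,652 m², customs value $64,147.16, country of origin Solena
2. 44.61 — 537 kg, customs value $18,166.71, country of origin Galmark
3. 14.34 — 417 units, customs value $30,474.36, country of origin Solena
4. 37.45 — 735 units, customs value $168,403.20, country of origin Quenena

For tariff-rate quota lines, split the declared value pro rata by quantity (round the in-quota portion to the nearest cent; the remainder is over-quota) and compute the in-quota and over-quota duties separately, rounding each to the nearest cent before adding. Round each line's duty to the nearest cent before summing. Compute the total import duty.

$9,150.29

Line 1 (01.10, Solena, 1,652 m², $64,147.16):
Base rate for 01.10 is $3.16/m².
Origin Solena qualifies under the Serune–Solena agreement and 01.10 is covered: preferential rate Free applies instead.
Duty = $64,147.16 × 0% = $0.00.
Line 2 (44.61, Galmark, 537 kg, $18,166.71):
Base rate for 44.61 is $5.46/kg.
Duty = 537 × $5.46 = $2,932.02.
Line 3 (14.34, Solena, 417 units, $30,474.36):
Code 14.34 is under a tariff-rate quota (threshold 324 units). In-quota: 324 units at 10%; over-quota: 93 units at 40%.
Pro-rata value split: in-quota = $30,474.36 × 324/417 = $23,677.92; over-quota = $30,474.36 − $23,677.92 = $6,796.44.
In-quota duty = $23,677.92 × 10% = $2,367.79. Over-quota duty = $6,796.44 × 40% = $2,718.58.
Line duty = $2,367.79 + $2,718.58 = $5,086.37.
Line 4 (37.45, Quenena, 735 units, $168,403.20):
Base rate for 37.45 is $1.54/unit.
Duty = 735 × $1.54 = $1,131.90.
Total = $0.00 + $2,932.02 + $5,086.37 + $1,131.90 = $9,150.29.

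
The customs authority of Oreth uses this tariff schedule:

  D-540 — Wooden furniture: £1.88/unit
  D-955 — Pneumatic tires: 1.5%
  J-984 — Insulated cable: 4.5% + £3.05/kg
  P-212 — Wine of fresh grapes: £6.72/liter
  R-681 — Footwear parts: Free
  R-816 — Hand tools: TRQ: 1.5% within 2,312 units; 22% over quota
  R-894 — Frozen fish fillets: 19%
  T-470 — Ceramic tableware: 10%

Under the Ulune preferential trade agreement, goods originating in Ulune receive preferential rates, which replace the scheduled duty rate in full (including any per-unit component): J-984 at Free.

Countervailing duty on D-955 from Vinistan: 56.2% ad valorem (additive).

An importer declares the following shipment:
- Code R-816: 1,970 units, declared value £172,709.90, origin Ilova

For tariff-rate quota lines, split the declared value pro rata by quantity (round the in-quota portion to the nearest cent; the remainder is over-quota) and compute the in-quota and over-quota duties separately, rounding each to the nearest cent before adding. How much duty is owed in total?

£2,590.65

Line 1 (R-816, Ilova, 1,970 units, £172,709.90):
Code R-816 is under a tariff-rate quota (threshold 2,312 units). Quantity 1,970 units is within the quota, so the in-quota rate 1.5% applies to the full value.
Duty = £172,709.90 × 1.5% = £2,590.65.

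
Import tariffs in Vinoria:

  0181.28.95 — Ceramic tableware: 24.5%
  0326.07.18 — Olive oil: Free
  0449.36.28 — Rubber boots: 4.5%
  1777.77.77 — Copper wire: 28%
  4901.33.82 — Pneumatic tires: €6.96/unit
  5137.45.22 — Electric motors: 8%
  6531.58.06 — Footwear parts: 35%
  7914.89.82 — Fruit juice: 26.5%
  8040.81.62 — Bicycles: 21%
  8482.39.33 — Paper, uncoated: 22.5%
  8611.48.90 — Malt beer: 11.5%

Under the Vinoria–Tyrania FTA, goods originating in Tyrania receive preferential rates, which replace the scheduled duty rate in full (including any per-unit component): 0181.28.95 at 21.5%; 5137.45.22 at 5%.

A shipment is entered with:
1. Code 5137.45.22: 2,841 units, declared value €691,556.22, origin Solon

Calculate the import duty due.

€55,324.50

Line 1 (5137.45.22, Solon, 2,841 units, €691,556.22):
Base rate for 5137.45.22 is 8%.
5137.45.22 has an FTA preferential rate, but origin Solon is not Tyrania; base rate stands.
Duty = €691,556.22 × 8% = €55,324.50.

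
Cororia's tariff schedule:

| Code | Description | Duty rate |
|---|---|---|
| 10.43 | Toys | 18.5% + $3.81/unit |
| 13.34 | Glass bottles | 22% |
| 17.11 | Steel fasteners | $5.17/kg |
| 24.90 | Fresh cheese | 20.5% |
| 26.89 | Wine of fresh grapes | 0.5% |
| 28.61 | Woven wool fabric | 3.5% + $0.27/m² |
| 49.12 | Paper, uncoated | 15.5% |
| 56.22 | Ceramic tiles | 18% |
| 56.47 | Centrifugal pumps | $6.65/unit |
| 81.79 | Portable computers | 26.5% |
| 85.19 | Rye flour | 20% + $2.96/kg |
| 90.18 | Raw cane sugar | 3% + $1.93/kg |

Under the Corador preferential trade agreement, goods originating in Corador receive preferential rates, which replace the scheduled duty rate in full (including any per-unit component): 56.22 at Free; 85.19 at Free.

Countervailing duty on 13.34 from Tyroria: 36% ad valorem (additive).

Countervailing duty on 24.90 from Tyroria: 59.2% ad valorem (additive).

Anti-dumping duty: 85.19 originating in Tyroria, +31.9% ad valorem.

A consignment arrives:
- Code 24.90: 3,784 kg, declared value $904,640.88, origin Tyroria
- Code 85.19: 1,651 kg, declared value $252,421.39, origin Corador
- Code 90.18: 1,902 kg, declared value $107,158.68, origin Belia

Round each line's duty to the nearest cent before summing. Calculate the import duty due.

$727,884.40

Line 1 (24.90, Tyroria, 3,784 kg, $904,640.88):
Base rate for 24.90 is 20.5%.
Additional duty on 24.90 from Tyroria: +59.2%. Applied ad valorem rate: 20.5% + 59.2% = 79.7%.
Duty = $904,640.88 × 79.7% = $720,998.78.
Line 2 (85.19, Corador, 1,651 kg, $252,421.39):
Base rate for 85.19 is 20% + $2.96/kg.
Origin Corador qualifies under the Cororia–Corador agreement and 85.19 is covered: preferential rate Free applies instead.
The additional-duty order on 85.19 targets Tyroria, not Corador; it does not apply.
Duty = $252,421.39 × 0% = $0.00.
Line 3 (90.18, Belia, 1,902 kg, $107,158.68):
Base rate for 90.18 is 3% + $1.93/kg.
Duty = $107,158.68 × 3% + 1,902 × $1.93 = $6,885.62.
Total = $720,998.78 + $0.00 + $6,885.62 = $727,884.40.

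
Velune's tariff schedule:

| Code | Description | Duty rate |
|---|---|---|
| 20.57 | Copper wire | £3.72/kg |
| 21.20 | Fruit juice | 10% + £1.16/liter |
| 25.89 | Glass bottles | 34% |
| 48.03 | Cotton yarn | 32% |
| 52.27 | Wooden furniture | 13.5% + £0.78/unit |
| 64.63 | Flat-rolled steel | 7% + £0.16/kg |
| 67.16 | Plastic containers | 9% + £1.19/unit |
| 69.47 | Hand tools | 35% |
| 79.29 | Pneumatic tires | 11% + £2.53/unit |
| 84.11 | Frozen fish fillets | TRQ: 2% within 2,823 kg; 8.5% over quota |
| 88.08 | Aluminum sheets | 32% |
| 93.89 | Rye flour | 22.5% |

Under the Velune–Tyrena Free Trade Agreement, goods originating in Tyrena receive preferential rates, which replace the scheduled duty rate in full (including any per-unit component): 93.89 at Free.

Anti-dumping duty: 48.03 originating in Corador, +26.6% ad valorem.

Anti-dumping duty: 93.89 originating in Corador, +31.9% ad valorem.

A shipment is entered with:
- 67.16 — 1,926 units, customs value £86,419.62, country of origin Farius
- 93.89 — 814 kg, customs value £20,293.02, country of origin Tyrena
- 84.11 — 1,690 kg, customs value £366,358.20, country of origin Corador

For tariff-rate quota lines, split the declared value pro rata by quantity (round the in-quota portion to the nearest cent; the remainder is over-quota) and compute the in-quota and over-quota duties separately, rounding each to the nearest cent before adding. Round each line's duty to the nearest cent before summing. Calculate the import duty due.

Line 1 (67.16, Farius, 1,926 units, £86,419.62):
Base rate for 67.16 is 9% + £1.19/unit.
Duty = £86,419.62 × 9% + 1,926 × £1.19 = £10,069.71.
Line 2 (93.89, Tyrena, 814 kg, £20,293.02):
Base rate for 93.89 is 22.5%.
Origin Tyrena qualifies under the Velune–Tyrena agreement and 93.89 is covered: preferential rate Free applies instead.
The additional-duty order on 93.89 targets Corador, not Tyrena; it does not apply.
Duty = £20,293.02 × 0% = £0.00.
Line 3 (84.11, Corador, 1,690 kg, £366,358.20):
Code 84.11 is under a tariff-rate quota (threshold 2,823 kg). Quantity 1,690 kg is within the quota, so the in-quota rate 2% applies to the full value.
Duty = £366,358.20 × 2% = £7,327.16.
Total = £10,069.71 + £0.00 + £7,327.16 = £17,396.87.

£17,396.87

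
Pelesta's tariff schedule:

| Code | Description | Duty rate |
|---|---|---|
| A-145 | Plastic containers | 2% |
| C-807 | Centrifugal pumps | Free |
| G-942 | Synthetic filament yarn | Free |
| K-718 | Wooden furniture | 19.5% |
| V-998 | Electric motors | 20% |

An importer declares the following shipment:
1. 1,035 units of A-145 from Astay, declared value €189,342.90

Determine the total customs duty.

Line 1 (A-145, Astay, 1,035 units, €189,342.90):
Base rate for A-145 is 2%.
Duty = €189,342.90 × 2% = €3,786.86.

€3,786.86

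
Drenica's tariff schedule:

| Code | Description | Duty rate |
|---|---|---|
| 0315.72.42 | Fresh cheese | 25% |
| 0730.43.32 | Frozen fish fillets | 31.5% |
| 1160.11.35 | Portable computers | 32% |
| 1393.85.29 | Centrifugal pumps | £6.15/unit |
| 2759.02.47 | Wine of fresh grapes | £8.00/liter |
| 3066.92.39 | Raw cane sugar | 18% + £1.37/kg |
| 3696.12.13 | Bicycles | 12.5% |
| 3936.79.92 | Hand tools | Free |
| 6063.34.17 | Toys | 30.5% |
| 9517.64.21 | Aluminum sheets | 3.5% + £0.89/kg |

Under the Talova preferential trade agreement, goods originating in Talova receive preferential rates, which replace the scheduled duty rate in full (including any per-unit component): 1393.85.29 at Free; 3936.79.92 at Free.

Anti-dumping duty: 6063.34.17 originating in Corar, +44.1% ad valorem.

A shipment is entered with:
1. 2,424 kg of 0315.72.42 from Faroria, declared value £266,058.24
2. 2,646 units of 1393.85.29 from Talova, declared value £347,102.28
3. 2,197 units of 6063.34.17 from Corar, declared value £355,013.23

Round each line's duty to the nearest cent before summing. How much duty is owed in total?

Line 1 (0315.72.42, Faroria, 2,424 kg, £266,058.24):
Base rate for 0315.72.42 is 25%.
Duty = £266,058.24 × 25% = £66,514.56.
Line 2 (1393.85.29, Talova, 2,646 units, £347,102.28):
Base rate for 1393.85.29 is £6.15/unit.
Origin Talova qualifies under the Drenica–Talova agreement and 1393.85.29 is covered: preferential rate Free applies instead.
Duty = £347,102.28 × 0% = £0.00.
Line 3 (6063.34.17, Corar, 2,197 units, £355,013.23):
Base rate for 6063.34.17 is 30.5%.
Additional duty on 6063.34.17 from Corar: +44.1%. Applied ad valorem rate: 30.5% + 44.1% = 74.6%.
Duty = £355,013.23 × 74.6% = £264,839.87.
Total = £66,514.56 + £0.00 + £264,839.87 = £331,354.43.

£331,354.43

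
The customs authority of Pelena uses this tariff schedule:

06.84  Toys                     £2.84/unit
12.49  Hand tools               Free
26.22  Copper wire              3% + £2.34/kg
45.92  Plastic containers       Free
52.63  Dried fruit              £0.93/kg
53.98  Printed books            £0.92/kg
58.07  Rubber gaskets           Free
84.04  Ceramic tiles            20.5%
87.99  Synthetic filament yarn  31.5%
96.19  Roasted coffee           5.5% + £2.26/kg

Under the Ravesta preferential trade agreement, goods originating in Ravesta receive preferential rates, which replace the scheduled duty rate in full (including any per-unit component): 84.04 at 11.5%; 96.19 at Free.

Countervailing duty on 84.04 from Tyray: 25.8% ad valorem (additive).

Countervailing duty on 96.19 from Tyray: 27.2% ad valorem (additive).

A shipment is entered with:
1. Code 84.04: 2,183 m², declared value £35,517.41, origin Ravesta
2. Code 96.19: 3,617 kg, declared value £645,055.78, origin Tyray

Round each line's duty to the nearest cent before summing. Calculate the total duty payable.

Line 1 (84.04, Ravesta, 2,183 m², £35,517.41):
Base rate for 84.04 is 20.5%.
Origin Ravesta qualifies under the Pelena–Ravesta agreement and 84.04 is covered: preferential rate 11.5% applies instead.
The additional-duty order on 84.04 targets Tyray, not Ravesta; it does not apply.
Duty = £35,517.41 × 11.5% = £4,084.50.
Line 2 (96.19, Tyray, 3,617 kg, £645,055.78):
Base rate for 96.19 is 5.5% + £2.26/kg.
96.19 has an FTA preferential rate, but origin Tyray is not Ravesta; base rate stands.
Additional duty on 96.19 from Tyray: +27.2%. Applied ad valorem rate: 5.5% + 27.2% = 32.7%.
Duty = £645,055.78 × 32.7% + 3,617 × £2.26 = £219,107.66.
Total = £4,084.50 + £219,107.66 = £223,192.16.

£223,192.16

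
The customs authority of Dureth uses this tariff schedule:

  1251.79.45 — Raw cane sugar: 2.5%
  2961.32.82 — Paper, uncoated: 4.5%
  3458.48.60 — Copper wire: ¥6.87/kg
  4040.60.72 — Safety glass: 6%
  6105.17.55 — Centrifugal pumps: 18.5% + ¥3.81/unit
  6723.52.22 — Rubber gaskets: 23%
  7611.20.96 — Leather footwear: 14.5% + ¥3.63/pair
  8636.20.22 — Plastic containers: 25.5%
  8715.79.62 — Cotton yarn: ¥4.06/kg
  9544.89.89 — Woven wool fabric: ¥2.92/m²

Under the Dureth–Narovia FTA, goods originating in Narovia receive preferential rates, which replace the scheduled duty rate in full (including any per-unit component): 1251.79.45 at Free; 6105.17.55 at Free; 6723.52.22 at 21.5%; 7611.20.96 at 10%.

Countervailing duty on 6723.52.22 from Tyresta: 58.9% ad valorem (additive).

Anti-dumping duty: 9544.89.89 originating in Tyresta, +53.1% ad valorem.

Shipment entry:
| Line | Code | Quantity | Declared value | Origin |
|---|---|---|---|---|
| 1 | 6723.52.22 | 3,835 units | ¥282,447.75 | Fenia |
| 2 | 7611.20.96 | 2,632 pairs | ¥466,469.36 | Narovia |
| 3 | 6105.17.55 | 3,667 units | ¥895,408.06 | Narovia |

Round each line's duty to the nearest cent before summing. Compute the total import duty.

Line 1 (6723.52.22, Fenia, 3,835 units, ¥282,447.75):
Base rate for 6723.52.22 is 23%.
6723.52.22 has an FTA preferential rate, but origin Fenia is not Narovia; base rate stands.
The additional-duty order on 6723.52.22 targets Tyresta, not Fenia; it does not apply.
Duty = ¥282,447.75 × 23% = ¥64,962.98.
Line 2 (7611.20.96, Narovia, 2,632 pairs, ¥466,469.36):
Base rate for 7611.20.96 is 14.5% + ¥3.63/pair.
Origin Narovia qualifies under the Dureth–Narovia agreement and 7611.20.96 is covered: preferential rate 10% applies instead.
Duty = ¥466,469.36 × 10% = ¥46,646.94.
Line 3 (6105.17.55, Narovia, 3,667 units, ¥895,408.06):
Base rate for 6105.17.55 is 18.5% + ¥3.81/unit.
Origin Narovia qualifies under the Dureth–Narovia agreement and 6105.17.55 is covered: preferential rate Free applies instead.
Duty = ¥895,408.06 × 0% = ¥0.00.
Total = ¥64,962.98 + ¥46,646.94 + ¥0.00 = ¥111,609.92.

¥111,609.92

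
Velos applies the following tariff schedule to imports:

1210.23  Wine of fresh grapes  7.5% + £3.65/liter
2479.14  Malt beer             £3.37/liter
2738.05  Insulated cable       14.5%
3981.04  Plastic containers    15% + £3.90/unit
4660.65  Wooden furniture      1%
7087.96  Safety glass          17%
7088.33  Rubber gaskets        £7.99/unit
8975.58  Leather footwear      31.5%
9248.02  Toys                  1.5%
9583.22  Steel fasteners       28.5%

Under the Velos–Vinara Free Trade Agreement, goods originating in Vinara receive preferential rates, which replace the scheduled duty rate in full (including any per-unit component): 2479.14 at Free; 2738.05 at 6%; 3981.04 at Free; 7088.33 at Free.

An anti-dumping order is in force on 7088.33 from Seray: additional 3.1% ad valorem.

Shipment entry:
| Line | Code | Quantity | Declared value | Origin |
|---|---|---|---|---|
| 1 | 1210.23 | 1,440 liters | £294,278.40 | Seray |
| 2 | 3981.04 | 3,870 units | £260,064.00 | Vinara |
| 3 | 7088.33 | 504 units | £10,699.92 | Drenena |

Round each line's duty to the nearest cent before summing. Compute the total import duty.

£31,353.84

Line 1 (1210.23, Seray, 1,440 liters, £294,278.40):
Base rate for 1210.23 is 7.5% + £3.65/liter.
Duty = £294,278.40 × 7.5% + 1,440 × £3.65 = £27,326.88.
Line 2 (3981.04, Vinara, 3,870 units, £260,064.00):
Base rate for 3981.04 is 15% + £3.90/unit.
Origin Vinara qualifies under the Velos–Vinara agreement and 3981.04 is covered: preferential rate Free applies instead.
Duty = £260,064.00 × 0% = £0.00.
Line 3 (7088.33, Drenena, 504 units, £10,699.92):
Base rate for 7088.33 is £7.99/unit.
7088.33 has an FTA preferential rate, but origin Drenena is not Vinara; base rate stands.
The additional-duty order on 7088.33 targets Seray, not Drenena; it does not apply.
Duty = 504 × £7.99 = £4,026.96.
Total = £27,326.88 + £0.00 + £4,026.96 = £31,353.84.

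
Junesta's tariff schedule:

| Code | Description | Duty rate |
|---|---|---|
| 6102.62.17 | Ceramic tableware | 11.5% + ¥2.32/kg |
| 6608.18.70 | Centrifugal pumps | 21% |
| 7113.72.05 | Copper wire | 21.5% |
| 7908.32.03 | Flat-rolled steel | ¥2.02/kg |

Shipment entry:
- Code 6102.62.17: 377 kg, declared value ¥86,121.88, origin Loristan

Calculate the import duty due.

¥10,778.66

Line 1 (6102.62.17, Loristan, 377 kg, ¥86,121.88):
Base rate for 6102.62.17 is 11.5% + ¥2.32/kg.
Duty = ¥86,121.88 × 11.5% + 377 × ¥2.32 = ¥10,778.66.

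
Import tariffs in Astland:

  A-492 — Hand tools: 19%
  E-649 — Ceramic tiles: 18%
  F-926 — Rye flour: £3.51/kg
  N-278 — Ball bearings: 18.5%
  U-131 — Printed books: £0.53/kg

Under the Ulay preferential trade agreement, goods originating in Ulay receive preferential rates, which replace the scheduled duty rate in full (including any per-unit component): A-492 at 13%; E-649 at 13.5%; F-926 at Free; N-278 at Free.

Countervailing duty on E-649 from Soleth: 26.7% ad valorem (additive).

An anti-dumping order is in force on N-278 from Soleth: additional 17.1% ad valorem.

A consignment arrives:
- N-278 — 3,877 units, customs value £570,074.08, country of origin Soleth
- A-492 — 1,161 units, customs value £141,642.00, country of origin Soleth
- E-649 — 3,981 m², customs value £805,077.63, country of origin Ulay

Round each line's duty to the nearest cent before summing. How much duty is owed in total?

£338,543.83

Line 1 (N-278, Soleth, 3,877 units, £570,074.08):
Base rate for N-278 is 18.5%.
N-278 has an FTA preferential rate, but origin Soleth is not Ulay; base rate stands.
Additional duty on N-278 from Soleth: +17.1%. Applied ad valorem rate: 18.5% + 17.1% = 35.6%.
Duty = £570,074.08 × 35.6% = £202,946.37.
Line 2 (A-492, Soleth, 1,161 units, £141,642.00):
Base rate for A-492 is 19%.
A-492 has an FTA preferential rate, but origin Soleth is not Ulay; base rate stands.
Duty = £141,642.00 × 19% = £26,911.98.
Line 3 (E-649, Ulay, 3,981 m², £805,077.63):
Base rate for E-649 is 18%.
Origin Ulay qualifies under the Astland–Ulay agreement and E-649 is covered: preferential rate 13.5% applies instead.
The additional-duty order on E-649 targets Soleth, not Ulay; it does not apply.
Duty = £805,077.63 × 13.5% = £108,685.48.
Total = £202,946.37 + £26,911.98 + £108,685.48 = £338,543.83.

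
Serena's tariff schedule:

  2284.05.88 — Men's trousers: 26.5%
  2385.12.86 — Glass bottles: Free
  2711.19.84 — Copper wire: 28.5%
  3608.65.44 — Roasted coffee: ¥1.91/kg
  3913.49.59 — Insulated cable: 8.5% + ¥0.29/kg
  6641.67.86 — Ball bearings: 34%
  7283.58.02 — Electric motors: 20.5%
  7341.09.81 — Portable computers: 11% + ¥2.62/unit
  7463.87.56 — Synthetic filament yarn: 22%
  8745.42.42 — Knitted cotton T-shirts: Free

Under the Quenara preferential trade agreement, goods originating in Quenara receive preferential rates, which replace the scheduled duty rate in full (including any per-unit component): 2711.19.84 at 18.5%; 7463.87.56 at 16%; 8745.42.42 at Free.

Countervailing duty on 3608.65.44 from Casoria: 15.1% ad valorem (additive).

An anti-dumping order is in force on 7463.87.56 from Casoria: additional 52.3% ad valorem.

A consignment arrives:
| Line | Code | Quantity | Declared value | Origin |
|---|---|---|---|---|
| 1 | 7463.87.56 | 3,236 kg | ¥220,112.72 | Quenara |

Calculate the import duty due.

Line 1 (7463.87.56, Quenara, 3,236 kg, ¥220,112.72):
Base rate for 7463.87.56 is 22%.
Origin Quenara qualifies under the Serena–Quenara agreement and 7463.87.56 is covered: preferential rate 16% applies instead.
The additional-duty order on 7463.87.56 targets Casoria, not Quenara; it does not apply.
Duty = ¥220,112.72 × 16% = ¥35,218.04.

¥35,218.04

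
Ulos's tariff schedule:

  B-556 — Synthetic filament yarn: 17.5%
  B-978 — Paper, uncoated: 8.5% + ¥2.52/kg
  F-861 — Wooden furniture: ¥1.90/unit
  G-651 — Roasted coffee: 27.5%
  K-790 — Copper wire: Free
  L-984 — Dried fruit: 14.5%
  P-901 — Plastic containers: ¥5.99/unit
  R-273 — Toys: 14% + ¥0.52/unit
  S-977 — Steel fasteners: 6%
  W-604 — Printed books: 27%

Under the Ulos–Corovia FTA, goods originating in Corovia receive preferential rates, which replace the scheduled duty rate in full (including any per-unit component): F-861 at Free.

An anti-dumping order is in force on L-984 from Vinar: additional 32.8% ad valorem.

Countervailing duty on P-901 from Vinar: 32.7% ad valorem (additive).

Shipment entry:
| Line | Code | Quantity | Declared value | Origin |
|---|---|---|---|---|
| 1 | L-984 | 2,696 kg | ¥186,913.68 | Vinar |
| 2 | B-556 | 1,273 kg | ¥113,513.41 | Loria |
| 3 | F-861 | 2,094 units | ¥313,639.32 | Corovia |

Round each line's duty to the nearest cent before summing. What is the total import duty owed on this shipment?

Line 1 (L-984, Vinar, 2,696 kg, ¥186,913.68):
Base rate for L-984 is 14.5%.
Additional duty on L-984 from Vinar: +32.8%. Applied ad valorem rate: 14.5% + 32.8% = 47.3%.
Duty = ¥186,913.68 × 47.3% = ¥88,410.17.
Line 2 (B-556, Loria, 1,273 kg, ¥113,513.41):
Base rate for B-556 is 17.5%.
Duty = ¥113,513.41 × 17.5% = ¥19,864.85.
Line 3 (F-861, Corovia, 2,094 units, ¥313,639.32):
Base rate for F-861 is ¥1.90/unit.
Origin Corovia qualifies under the Ulos–Corovia agreement and F-861 is covered: preferential rate Free applies instead.
Duty = ¥313,639.32 × 0% = ¥0.00.
Total = ¥88,410.17 + ¥19,864.85 + ¥0.00 = ¥108,275.02.

¥108,275.02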